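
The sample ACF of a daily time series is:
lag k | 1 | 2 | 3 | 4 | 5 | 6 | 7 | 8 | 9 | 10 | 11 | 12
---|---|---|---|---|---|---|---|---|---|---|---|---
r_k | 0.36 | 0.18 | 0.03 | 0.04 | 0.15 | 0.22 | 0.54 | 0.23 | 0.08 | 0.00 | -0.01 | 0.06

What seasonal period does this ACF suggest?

The largest autocorrelation is r_7 = 0.54; the remaining lags stay at or below 0.36. The elevated value at lag 1 (0.36), dropping to 0.18 at lag 2, reflects decaying short-term dependence rather than seasonality.
The dominant spike at lag 7 indicates a seasonal period of 7.

7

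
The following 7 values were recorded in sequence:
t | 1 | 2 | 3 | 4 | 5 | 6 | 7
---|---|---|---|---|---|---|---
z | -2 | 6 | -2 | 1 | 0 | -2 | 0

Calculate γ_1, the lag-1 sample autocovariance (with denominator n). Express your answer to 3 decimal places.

Mean z̄ = (-2 + 6 − 2 + 1 + 0 − 2 + 0)/7 = 0.1429
Σ_{t=1}^{6}(z_t−z̄)(z_{t+1}−z̄) = -26.4490
γ_1 = -26.4490 / 7 = -3.778

-3.778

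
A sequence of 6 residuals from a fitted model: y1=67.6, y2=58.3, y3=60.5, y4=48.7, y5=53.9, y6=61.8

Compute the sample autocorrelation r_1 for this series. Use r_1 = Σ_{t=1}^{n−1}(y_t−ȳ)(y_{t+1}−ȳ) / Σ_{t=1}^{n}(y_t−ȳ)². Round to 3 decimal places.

Mean ȳ = (67.6 + 58.3 + 60.5 + 48.7 + 53.9 + 61.8)/6 = 58.4667
Numerator Σ_{t=1}^{5}(y_t−ȳ)(y_{t+1}−ȳ) = 7.6589
Denominator Σ(y_t−ȳ)² = 214.9333
r_1 = 7.6589 / 214.9333 = 0.036

0.036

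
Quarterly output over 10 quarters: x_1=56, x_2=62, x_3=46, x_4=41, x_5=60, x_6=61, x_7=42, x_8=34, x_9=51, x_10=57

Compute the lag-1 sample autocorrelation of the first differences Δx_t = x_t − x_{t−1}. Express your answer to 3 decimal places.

First differences Δx: 6, -16, -5, 19, 1, -19, -8, 17, 6
Mean of differences = 0.1111
Numerator Σ(Δx_t−Δx̄)(Δx_{t+1}−Δx̄) = 8.2099
Denominator Σ(Δx_t−Δx̄)² = 1428.8889
r_1(Δx) = 8.2099 / 1428.8889 = 0.006

0.006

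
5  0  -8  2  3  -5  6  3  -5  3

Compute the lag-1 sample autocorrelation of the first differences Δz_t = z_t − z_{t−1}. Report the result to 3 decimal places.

-0.391

First differences Δz: -5, -8, 10, 1, -8, 11, -3, -8, 8
Mean of differences = -0.2222
Numerator Σ(Δz_t−Δz̄)(Δz_{t+1}−Δz̄) = -200.1605
Denominator Σ(Δz_t−Δz̄)² = 511.5556
r_1(Δz) = -200.1605 / 511.5556 = -0.391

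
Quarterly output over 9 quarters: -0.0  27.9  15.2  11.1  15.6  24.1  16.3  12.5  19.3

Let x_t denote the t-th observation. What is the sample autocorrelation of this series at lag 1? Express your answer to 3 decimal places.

-0.402

Mean x̄ = (-0.0 + 27.9 + 15.2 + 11.1 + 15.6 + 24.1 + 16.3 + 12.5 + 19.3)/9 = 15.7778
Numerator Σ_{t=1}^{8}(x_t−x̄)(x_{t+1}−x̄) = -205.1216
Denominator Σ(x_t−x̄)² = 510.8156
r_1 = -205.1216 / 510.8156 = -0.402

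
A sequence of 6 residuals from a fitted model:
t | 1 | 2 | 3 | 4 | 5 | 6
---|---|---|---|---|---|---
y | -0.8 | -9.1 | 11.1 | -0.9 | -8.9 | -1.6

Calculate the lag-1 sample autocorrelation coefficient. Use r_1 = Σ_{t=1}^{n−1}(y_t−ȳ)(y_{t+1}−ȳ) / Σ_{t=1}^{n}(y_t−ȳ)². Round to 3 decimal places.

Mean ȳ = (-0.8 − 9.1 + 11.1 − 0.9 − 8.9 − 1.6)/6 = -1.7000
Deviations from mean: 0.9000, -7.4000, 12.8000, 0.8000, -7.2000, 0.1000
Numerator Σ_{t=1}^{5}(y_t−ȳ)(y_{t+1}−ȳ) = -97.6200
Denominator Σ(y_t−ȳ)² = 271.9000
r_1 = -97.6200 / 271.9000 = -0.359

-0.359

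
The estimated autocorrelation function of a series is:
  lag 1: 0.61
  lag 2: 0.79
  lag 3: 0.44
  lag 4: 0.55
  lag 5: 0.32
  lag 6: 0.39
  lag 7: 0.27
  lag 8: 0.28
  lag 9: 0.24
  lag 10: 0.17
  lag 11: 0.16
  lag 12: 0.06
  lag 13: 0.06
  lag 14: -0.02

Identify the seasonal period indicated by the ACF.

2

The largest autocorrelation is r_2 = 0.79; the remaining lags stay at or below 0.61.
The dominant spike at lag 2 indicates a seasonal period of 2.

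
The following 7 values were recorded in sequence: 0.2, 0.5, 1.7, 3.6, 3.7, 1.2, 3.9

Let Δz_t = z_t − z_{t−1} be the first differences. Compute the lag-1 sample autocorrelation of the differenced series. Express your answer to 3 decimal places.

First differences Δz: 0.3, 1.2, 1.9, 0.1, -2.5, 2.7
Mean of differences = 0.6167
Numerator Σ(Δz_t−Δz̄)(Δz_{t+1}−Δz̄) = -4.9819
Denominator Σ(Δz_t−Δz̄)² = 16.4083
r_1(Δz) = -4.9819 / 16.4083 = -0.304

-0.304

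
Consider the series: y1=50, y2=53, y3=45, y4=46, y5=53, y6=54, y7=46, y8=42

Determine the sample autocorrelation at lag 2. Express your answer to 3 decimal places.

Mean ȳ = (50 + 53 + 45 + 46 + 53 + 54 + 46 + 42)/8 = 48.6250
Deviations from mean: 1.3750, 4.3750, -3.6250, -2.6250, 4.3750, 5.3750, -2.6250, -6.6250
Σ(y_t−ȳ)(y_{t+2}−ȳ) = (-4.9844) + (-11.4844) + (-15.8594) + (-14.1094) + (-11.4844) + (-35.6094) = -93.5313
Denominator Σ(y_t−ȳ)² = 139.8750
r_2 = -93.5313 / 139.8750 = -0.669

-0.669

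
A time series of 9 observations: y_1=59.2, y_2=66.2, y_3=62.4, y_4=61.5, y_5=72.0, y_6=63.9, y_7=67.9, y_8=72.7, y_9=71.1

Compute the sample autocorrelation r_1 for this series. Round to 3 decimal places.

0.082

Mean ȳ = (59.2 + 66.2 + 62.4 + 61.5 + 72.0 + 63.9 + 67.9 + 72.7 + 71.1)/9 = 66.3222
Numerator Σ_{t=1}^{8}(y_t−ȳ)(y_{t+1}−ȳ) = 15.8440
Denominator Σ(y_t−ȳ)² = 193.4756
r_1 = 15.8440 / 193.4756 = 0.082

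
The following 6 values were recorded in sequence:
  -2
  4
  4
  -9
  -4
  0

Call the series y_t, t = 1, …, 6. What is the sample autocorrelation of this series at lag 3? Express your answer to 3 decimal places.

-0.017

Mean ȳ = (-2 + 4 + 4 − 9 − 4 + 0)/6 = -1.1667
Deviations from mean: -0.8333, 5.1667, 5.1667, -7.8333, -2.8333, 1.1667
Σ(y_t−ȳ)(y_{t+3}−ȳ) = (6.5278) + (-14.6389) + (6.0278) = -2.0833
Denominator Σ(y_t−ȳ)² = 124.8333
r_3 = -2.0833 / 124.8333 = -0.017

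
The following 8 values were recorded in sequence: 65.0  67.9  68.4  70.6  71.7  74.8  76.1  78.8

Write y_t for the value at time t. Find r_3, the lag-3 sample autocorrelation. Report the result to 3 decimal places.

-0.051

Mean ȳ = (65.0 + 67.9 + 68.4 + 70.6 + 71.7 + 74.8 + 76.1 + 78.8)/8 = 71.6625
Deviations from mean: -6.6625, -3.7625, -3.2625, -1.0625, 0.0375, 3.1375, 4.4375, 7.1375
Σ(y_t−ȳ)(y_{t+3}−ȳ) = (7.0789) + (-0.1411) + (-10.2361) + (-4.7148) + (0.2677) = -7.7455
Denominator Σ(y_t−ȳ)² = 150.7988
r_3 = -7.7455 / 150.7988 = -0.051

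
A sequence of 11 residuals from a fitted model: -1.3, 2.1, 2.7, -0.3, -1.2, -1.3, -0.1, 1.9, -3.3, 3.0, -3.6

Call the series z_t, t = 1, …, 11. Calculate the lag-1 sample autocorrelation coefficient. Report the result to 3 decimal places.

Mean z̄ = (-1.3 + 2.1 + 2.7 − 0.3 − 1.2 − 1.3 − 0.1 + 1.9 − 3.3 + 3.0 − 3.6)/11 = -0.1273
Numerator Σ_{t=1}^{10}(z_t−z̄)(z_{t+1}−z̄) = -22.5507
Denominator Σ(z_t−z̄)² = 52.9018
r_1 = -22.5507 / 52.9018 = -0.426

-0.426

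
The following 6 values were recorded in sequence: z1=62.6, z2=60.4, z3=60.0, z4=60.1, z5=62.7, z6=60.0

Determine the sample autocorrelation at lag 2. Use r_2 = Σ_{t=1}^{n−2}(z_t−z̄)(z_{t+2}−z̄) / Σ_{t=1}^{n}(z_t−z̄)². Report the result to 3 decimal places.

Mean z̄ = (62.6 + 60.4 + 60.0 + 60.1 + 62.7 + 60.0)/6 = 60.9667
Deviations from mean: 1.6333, -0.5667, -0.9667, -0.8667, 1.7333, -0.9667
Numerator Σ_{t=1}^{4}(z_t−z̄)(z_{t+2}−z̄) = -1.9256
Denominator Σ(z_t−z̄)² = 8.6133
r_2 = -1.9256 / 8.6133 = -0.224

-0.224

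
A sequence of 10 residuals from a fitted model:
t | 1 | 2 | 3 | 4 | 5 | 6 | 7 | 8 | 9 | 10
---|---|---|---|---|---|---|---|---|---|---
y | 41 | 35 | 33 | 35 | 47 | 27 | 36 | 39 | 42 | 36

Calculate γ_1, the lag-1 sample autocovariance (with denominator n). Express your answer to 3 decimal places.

-9.881

Mean ȳ = (41 + 35 + 33 + 35 + 47 + 27 + 36 + 39 + 42 + 36)/10 = 37.1000
Σ_{t=1}^{9}(y_t−ȳ)(y_{t+1}−ȳ) = -98.8100
γ_1 = -98.8100 / 10 = -9.881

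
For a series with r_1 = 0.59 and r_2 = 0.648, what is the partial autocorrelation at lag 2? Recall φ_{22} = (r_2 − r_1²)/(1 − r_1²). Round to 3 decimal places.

φ_{22} = (r_2 − r_1²) / (1 − r_1²)
r_1² = (0.59)² = 0.3481
Numerator = 0.648 − 0.3481 = 0.2999; denominator = 1 − 0.3481 = 0.6519
φ_{22} = 0.2999 / 0.6519 = 0.460

0.460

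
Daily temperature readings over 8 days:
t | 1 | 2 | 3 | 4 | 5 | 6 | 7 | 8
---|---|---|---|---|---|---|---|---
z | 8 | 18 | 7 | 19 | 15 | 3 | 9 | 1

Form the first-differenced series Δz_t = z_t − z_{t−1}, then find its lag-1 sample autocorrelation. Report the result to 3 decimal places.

-0.602

First differences Δz: 10, -11, 12, -4, -12, 6, -8
Mean of differences = -1.0000
Numerator Σ(Δz_t−Δz̄)(Δz_{t+1}−Δz̄) = -372.0000
Denominator Σ(Δz_t−Δz̄)² = 618.0000
r_1(Δz) = -372.0000 / 618.0000 = -0.602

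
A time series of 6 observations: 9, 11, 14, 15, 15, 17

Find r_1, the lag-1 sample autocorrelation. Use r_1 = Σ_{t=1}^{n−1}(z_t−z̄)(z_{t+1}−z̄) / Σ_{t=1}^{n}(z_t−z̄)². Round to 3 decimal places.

0.420

Mean z̄ = (9 + 11 + 14 + 15 + 15 + 17)/6 = 13.5000
Σ(z_t−z̄)(z_{t+1}−z̄) = (11.2500) + (-1.2500) + (0.7500) + (2.2500) + (5.2500) = 18.2500
Denominator Σ(z_t−z̄)² = 43.5000
r_1 = 18.2500 / 43.5000 = 0.420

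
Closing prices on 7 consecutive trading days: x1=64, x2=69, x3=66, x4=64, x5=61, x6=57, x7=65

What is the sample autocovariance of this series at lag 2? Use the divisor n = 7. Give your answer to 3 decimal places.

-1.350

Mean x̄ = (64 + 69 + 66 + 64 + 61 + 57 + 65)/7 = 63.7143
Deviations: 0.2857, 5.2857, 2.2857, 0.2857, -2.7143, -6.7143, 1.2857
Σ_{t=1}^{5}(x_t−x̄)(x_{t+2}−x̄) = -9.4490
γ_2 = -9.4490 / 7 = -1.350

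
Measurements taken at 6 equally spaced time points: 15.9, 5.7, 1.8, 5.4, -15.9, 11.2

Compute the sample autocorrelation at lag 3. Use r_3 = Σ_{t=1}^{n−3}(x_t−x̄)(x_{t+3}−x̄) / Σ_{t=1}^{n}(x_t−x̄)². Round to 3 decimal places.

-0.055

Mean x̄ = (15.9 + 5.7 + 1.8 + 5.4 − 15.9 + 11.2)/6 = 4.0167
Numerator Σ_{t=1}^{3}(x_t−x̄)(x_{t+3}−x̄) = -33.0108
Denominator Σ(x_t−x̄)² = 599.1483
r_3 = -33.0108 / 599.1483 = -0.055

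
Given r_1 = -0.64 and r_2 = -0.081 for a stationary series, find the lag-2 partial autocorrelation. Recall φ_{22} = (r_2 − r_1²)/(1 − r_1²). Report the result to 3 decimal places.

φ_{22} = (r_2 − r_1²) / (1 − r_1²)
r_1² = (-0.64)² = 0.4096
Numerator = -0.081 − 0.4096 = -0.4906; denominator = 1 − 0.4096 = 0.5904
φ_{22} = -0.4906 / 0.5904 = -0.831

-0.831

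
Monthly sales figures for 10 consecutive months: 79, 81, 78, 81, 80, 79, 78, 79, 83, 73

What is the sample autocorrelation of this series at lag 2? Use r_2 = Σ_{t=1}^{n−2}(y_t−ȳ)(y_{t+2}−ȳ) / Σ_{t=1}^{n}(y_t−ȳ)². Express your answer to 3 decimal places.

Mean ȳ = (79 + 81 + 78 + 81 + 80 + 79 + 78 + 79 + 83 + 73)/10 = 79.1000
Numerator Σ_{t=1}^{8}(y_t−ȳ)(y_{t+2}−ȳ) = -2.1200
Denominator Σ(y_t−ȳ)² = 62.9000
r_2 = -2.1200 / 62.9000 = -0.034

-0.034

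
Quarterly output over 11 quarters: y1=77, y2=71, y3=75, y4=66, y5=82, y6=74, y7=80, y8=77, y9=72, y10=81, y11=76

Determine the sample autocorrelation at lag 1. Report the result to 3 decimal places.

-0.417

Mean ȳ = (77 + 71 + 75 + 66 + 82 + 74 + 80 + 77 + 72 + 81 + 76)/11 = 75.5455
Numerator Σ_{t=1}^{10}(y_t−ȳ)(y_{t+1}−ȳ) = -92.9339
Denominator Σ(y_t−ȳ)² = 222.7273
r_1 = -92.9339 / 222.7273 = -0.417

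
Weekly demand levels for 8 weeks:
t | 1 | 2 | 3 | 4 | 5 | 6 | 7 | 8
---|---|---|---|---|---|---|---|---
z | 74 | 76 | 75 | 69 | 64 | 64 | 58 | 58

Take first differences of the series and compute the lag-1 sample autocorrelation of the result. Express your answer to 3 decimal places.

-0.189

First differences Δz: 2, -1, -6, -5, 0, -6, 0
Mean of differences = -2.2857
Numerator Σ(Δz_t−Δz̄)(Δz_{t+1}−Δz̄) = -12.3673
Denominator Σ(Δz_t−Δz̄)² = 65.4286
r_1(Δz) = -12.3673 / 65.4286 = -0.189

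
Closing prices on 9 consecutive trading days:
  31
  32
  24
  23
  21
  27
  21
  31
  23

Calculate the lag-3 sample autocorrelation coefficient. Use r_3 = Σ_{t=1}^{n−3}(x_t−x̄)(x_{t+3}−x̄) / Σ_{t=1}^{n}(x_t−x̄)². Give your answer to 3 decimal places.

-0.383

Mean x̄ = (31 + 32 + 24 + 23 + 21 + 27 + 21 + 31 + 23)/9 = 25.8889
Σ(x_t−x̄)(x_{t+3}−x̄) = (-14.7654) + (-29.8765) + (-2.0988) + (14.1235) + (-24.9877) + (-3.2099) = -60.8148
Denominator Σ(x_t−x̄)² = 158.8889
r_3 = -60.8148 / 158.8889 = -0.383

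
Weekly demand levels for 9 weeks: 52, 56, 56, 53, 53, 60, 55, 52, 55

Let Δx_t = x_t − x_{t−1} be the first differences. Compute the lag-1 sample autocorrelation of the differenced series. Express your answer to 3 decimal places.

First differences Δx: 4, 0, -3, 0, 7, -5, -3, 3
Mean of differences = 0.3750
Numerator Σ(Δx_t−Δx̄)(Δx_{t+1}−Δx̄) = -27.6406
Denominator Σ(Δx_t−Δx̄)² = 115.8750
r_1(Δx) = -27.6406 / 115.8750 = -0.239

-0.239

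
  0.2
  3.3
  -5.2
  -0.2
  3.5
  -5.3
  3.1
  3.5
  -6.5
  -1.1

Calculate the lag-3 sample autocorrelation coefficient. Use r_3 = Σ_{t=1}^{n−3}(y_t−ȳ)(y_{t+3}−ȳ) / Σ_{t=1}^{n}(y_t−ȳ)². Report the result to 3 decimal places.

0.577

Mean ȳ = (0.2 + 3.3 − 5.2 − 0.2 + 3.5 − 5.3 + 3.1 + 3.5 − 6.5 − 1.1)/10 = -0.4700
Numerator Σ_{t=1}^{7}(y_t−ȳ)(y_{t+3}−ȳ) = 81.5943
Denominator Σ(y_t−ȳ)² = 141.4610
r_3 = 81.5943 / 141.4610 = 0.577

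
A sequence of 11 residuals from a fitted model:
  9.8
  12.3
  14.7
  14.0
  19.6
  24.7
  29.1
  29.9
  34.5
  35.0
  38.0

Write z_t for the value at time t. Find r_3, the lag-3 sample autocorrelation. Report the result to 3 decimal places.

Mean z̄ = (9.8 + 12.3 + 14.7 + 14.0 + 19.6 + 24.7 + 29.1 + 29.9 + 34.5 + 35.0 + 38.0)/11 = 23.7818
Numerator Σ_{t=1}^{8}(z_t−z̄)(z_{t+3}−z̄) = 255.3281
Denominator Σ(z_t−z̄)² = 1032.4164
r_3 = 255.3281 / 1032.4164 = 0.247

0.247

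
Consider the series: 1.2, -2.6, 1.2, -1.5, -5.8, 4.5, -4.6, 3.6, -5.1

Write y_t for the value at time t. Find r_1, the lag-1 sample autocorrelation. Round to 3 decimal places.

Mean ȳ = (1.2 − 2.6 + 1.2 − 1.5 − 5.8 + 4.5 − 4.6 + 3.6 − 5.1)/9 = -1.0111
Numerator Σ_{t=1}^{8}(y_t−ȳ)(y_{t+1}−ȳ) = -87.3401
Denominator Σ(y_t−ȳ)² = 116.7089
r_1 = -87.3401 / 116.7089 = -0.748

-0.748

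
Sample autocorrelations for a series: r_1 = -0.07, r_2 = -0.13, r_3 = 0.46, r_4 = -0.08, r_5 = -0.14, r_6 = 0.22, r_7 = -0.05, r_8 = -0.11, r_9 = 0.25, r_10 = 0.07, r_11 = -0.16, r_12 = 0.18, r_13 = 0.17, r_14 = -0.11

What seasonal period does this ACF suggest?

The largest autocorrelation is r_3 = 0.46, with weaker echoes at lags 6 (0.22), 9 (0.25) and 12 (0.18); the remaining lags stay at or below 0.17.
The dominant spike at lag 3 indicates a seasonal period of 3.

3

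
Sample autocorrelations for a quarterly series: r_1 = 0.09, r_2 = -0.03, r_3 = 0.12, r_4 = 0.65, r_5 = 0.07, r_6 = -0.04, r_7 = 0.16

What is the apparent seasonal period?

The largest autocorrelation is r_4 = 0.65; the remaining lags stay at or below 0.16.
The dominant spike at lag 4 indicates a seasonal period of 4.

4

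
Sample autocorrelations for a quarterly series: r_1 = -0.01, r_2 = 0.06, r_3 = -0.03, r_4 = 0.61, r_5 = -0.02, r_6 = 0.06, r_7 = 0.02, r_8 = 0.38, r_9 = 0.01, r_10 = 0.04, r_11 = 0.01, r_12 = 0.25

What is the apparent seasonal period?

The largest autocorrelation is r_4 = 0.61, with weaker echoes at lags 8 (0.38) and 12 (0.25); the remaining lags stay at or below 0.06.
The dominant spike at lag 4 indicates a seasonal period of 4.

4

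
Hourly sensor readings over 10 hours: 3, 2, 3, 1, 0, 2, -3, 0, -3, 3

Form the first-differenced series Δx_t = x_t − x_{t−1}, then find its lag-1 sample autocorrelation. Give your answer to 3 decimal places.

First differences Δx: -1, 1, -2, -1, 2, -5, 3, -3, 6
Mean of differences = 0.0000
Numerator Σ(Δx_t−Δx̄)(Δx_{t+1}−Δx̄) = -55.0000
Denominator Σ(Δx_t−Δx̄)² = 90.0000
r_1(Δx) = -55.0000 / 90.0000 = -0.611

-0.611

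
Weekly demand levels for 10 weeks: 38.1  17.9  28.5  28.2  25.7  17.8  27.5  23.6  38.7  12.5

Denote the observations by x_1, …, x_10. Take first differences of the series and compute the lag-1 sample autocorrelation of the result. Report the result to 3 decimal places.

First differences Δx: -20.2, 10.6, -0.3, -2.5, -7.9, 9.7, -3.9, 15.1, -26.2
Mean of differences = -2.8444
Numerator Σ(Δx_t−Δx̄)(Δx_{t+1}−Δx̄) = -714.6964
Denominator Σ(Δx_t−Δx̄)² = 1540.0822
r_1(Δx) = -714.6964 / 1540.0822 = -0.464

-0.464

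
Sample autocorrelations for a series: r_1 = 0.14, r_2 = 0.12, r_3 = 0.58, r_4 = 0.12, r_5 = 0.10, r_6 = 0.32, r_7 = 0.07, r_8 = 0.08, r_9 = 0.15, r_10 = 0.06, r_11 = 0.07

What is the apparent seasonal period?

3

The largest autocorrelation is r_3 = 0.58, with weaker echoes at lags 6 (0.32) and 9 (0.15); the remaining lags stay at or below 0.14.
The dominant spike at lag 3 indicates a seasonal period of 3.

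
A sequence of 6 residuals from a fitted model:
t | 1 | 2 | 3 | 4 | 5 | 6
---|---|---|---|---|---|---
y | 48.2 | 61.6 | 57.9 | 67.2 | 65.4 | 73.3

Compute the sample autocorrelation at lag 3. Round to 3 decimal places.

-0.321

Mean ȳ = (48.2 + 61.6 + 57.9 + 67.2 + 65.4 + 73.3)/6 = 62.2667
Deviations from mean: -14.0667, -0.6667, -4.3667, 4.9333, 3.1333, 11.0333
Σ(y_t−ȳ)(y_{t+3}−ȳ) = (-69.3956) + (-2.0889) + (-48.1789) = -119.6633
Denominator Σ(y_t−ȳ)² = 373.2733
r_3 = -119.6633 / 373.2733 = -0.321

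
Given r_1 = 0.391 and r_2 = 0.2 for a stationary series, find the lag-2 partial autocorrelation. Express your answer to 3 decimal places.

φ_{22} = (r_2 − r_1²) / (1 − r_1²)
r_1² = (0.391)² = 0.152881
Numerator = 0.2 − 0.1529 = 0.0471; denominator = 1 − 0.1529 = 0.8471
φ_{22} = 0.0471 / 0.8471 = 0.056

0.056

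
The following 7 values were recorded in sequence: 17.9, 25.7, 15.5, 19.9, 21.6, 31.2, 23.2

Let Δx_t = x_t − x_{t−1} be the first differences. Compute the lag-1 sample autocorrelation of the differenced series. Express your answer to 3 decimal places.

First differences Δx: 7.8, -10.2, 4.4, 1.7, 9.6, -8.0
Mean of differences = 0.8833
Numerator Σ(Δx_t−Δx̄)(Δx_{t+1}−Δx̄) = -183.0786
Denominator Σ(Δx_t−Δx̄)² = 338.6083
r_1(Δx) = -183.0786 / 338.6083 = -0.541

-0.541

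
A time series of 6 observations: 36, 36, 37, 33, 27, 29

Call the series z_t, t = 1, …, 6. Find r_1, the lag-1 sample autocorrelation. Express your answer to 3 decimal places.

Mean z̄ = (36 + 36 + 37 + 33 + 27 + 29)/6 = 33.0000
Deviations from mean: 3.0000, 3.0000, 4.0000, 0.0000, -6.0000, -4.0000
Numerator Σ_{t=1}^{5}(z_t−z̄)(z_{t+1}−z̄) = 45.0000
Denominator Σ(z_t−z̄)² = 86.0000
r_1 = 45.0000 / 86.0000 = 0.523

0.523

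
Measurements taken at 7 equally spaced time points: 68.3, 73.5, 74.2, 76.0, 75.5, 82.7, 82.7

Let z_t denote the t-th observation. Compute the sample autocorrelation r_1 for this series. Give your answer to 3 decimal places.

Mean z̄ = (68.3 + 73.5 + 74.2 + 76.0 + 75.5 + 82.7 + 82.7)/7 = 76.1286
Deviations from mean: -7.8286, -2.6286, -1.9286, -0.1286, -0.6286, 6.5714, 6.5714
Numerator Σ_{t=1}^{6}(z_t−z̄)(z_{t+1}−z̄) = 65.0292
Denominator Σ(z_t−z̄)² = 158.6943
r_1 = 65.0292 / 158.6943 = 0.410

0.410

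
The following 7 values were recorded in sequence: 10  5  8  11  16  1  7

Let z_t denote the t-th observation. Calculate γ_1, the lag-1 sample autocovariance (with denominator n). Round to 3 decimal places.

Mean z̄ = (10 + 5 + 8 + 11 + 16 + 1 + 7)/7 = 8.2857
Σ_{t=1}^{6}(z_t−z̄)(z_{t+1}−z̄) = -31.3673
γ_1 = -31.3673 / 7 = -4.481

-4.481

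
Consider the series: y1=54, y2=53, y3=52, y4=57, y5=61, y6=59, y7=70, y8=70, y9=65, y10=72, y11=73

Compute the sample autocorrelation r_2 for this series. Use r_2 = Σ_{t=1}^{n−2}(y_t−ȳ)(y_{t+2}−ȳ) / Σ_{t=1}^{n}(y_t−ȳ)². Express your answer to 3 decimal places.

0.400

Mean ȳ = (54 + 53 + 52 + 57 + 61 + 59 + 70 + 70 + 65 + 72 + 73)/11 = 62.3636
Numerator Σ_{t=1}^{9}(y_t−ȳ)(y_{t+2}−ȳ) = 254.7355
Denominator Σ(y_t−ȳ)² = 636.5455
r_2 = 254.7355 / 636.5455 = 0.400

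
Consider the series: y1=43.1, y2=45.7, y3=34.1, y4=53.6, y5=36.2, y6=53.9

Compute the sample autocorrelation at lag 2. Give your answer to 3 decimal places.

0.561

Mean ȳ = (43.1 + 45.7 + 34.1 + 53.6 + 36.2 + 53.9)/6 = 44.4333
Deviations from mean: -1.3333, 1.2667, -10.3333, 9.1667, -8.2333, 9.4667
Σ(y_t−ȳ)(y_{t+2}−ȳ) = (13.7778) + (11.6111) + (85.0778) + (86.7778) = 197.2444
Denominator Σ(y_t−ȳ)² = 351.5933
r_2 = 197.2444 / 351.5933 = 0.561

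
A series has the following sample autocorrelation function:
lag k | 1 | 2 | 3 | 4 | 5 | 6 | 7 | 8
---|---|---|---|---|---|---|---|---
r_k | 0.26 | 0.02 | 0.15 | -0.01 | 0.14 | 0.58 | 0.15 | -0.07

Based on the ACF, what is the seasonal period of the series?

The largest autocorrelation is r_6 = 0.58; the remaining lags stay at or below 0.26. The elevated value at lag 1 (0.26), dropping to 0.02 at lag 2, reflects decaying short-term dependence rather than seasonality.
The dominant spike at lag 6 indicates a seasonal period of 6.

6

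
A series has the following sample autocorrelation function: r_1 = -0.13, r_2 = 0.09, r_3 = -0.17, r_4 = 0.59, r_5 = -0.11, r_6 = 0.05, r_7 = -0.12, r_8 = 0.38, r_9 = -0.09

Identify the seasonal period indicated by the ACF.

The largest autocorrelation is r_4 = 0.59, with a weaker echo at lag 8 (0.38); the remaining lags stay at or below 0.09.
The dominant spike at lag 4 indicates a seasonal period of 4.

4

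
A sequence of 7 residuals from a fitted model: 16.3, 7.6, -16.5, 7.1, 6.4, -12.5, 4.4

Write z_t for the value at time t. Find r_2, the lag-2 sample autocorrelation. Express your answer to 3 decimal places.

Mean z̄ = (16.3 + 7.6 − 16.5 + 7.1 + 6.4 − 12.5 + 4.4)/7 = 1.8286
Deviations from mean: 14.4714, 5.7714, -18.3286, 5.2714, 4.5714, -14.3286, 2.5714
Σ(z_t−z̄)(z_{t+2}−z̄) = (-265.2406) + (30.4237) + (-83.7878) + (-75.5320) + (11.7551) = -382.3816
Denominator Σ(z_t−z̄)² = 839.2743
r_2 = -382.3816 / 839.2743 = -0.456

-0.456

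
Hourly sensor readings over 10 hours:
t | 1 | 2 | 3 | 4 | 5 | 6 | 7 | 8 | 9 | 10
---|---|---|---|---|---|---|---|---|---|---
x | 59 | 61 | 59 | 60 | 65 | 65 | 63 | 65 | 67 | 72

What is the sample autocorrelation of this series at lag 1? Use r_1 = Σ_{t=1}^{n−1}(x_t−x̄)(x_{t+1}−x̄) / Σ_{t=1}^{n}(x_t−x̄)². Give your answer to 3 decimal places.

Mean x̄ = (59 + 61 + 59 + 60 + 65 + 65 + 63 + 65 + 67 + 72)/10 = 63.6000
Numerator Σ_{t=1}^{9}(x_t−x̄)(x_{t+1}−x̄) = 69.0400
Denominator Σ(x_t−x̄)² = 150.4000
r_1 = 69.0400 / 150.4000 = 0.459

0.459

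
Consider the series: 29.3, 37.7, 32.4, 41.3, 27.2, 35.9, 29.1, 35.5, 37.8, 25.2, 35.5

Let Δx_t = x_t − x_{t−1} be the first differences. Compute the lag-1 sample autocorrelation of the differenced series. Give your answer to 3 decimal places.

First differences Δx: 8.4, -5.3, 8.9, -14.1, 8.7, -6.8, 6.4, 2.3, -12.6, 10.3
Mean of differences = 0.6200
Numerator Σ(Δx_t−Δx̄)(Δx_{t+1}−Δx̄) = -579.2044
Denominator Σ(Δx_t−Δx̄)² = 805.8560
r_1(Δx) = -579.2044 / 805.8560 = -0.719

-0.719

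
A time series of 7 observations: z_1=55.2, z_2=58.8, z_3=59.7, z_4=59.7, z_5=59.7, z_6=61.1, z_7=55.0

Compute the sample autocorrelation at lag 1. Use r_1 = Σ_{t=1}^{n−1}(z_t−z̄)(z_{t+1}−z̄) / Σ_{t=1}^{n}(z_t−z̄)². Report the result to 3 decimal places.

Mean z̄ = (55.2 + 58.8 + 59.7 + 59.7 + 59.7 + 61.1 + 55.0)/7 = 58.4571
Deviations from mean: -3.2571, 0.3429, 1.2429, 1.2429, 1.2429, 2.6429, -3.4571
Numerator Σ_{t=1}^{6}(z_t−z̄)(z_{t+1}−z̄) = -3.4533
Denominator Σ(z_t−z̄)² = 34.2971
r_1 = -3.4533 / 34.2971 = -0.101

-0.101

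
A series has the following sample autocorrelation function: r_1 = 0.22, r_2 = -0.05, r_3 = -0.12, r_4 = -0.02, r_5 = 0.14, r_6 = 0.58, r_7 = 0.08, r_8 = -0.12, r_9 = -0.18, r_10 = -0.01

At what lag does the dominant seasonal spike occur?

The largest autocorrelation is r_6 = 0.58; the remaining lags stay at or below 0.22.
The dominant spike at lag 6 indicates a seasonal period of 6.

6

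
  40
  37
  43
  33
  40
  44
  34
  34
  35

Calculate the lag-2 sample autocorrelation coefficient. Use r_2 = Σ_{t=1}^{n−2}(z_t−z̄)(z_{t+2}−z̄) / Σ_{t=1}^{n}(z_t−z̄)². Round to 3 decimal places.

Mean z̄ = (40 + 37 + 43 + 33 + 40 + 44 + 34 + 34 + 35)/9 = 37.7778
Numerator Σ_{t=1}^{7}(z_t−z̄)(z_{t+2}−z̄) = -24.2099
Denominator Σ(z_t−z̄)² = 135.5556
r_2 = -24.2099 / 135.5556 = -0.179

-0.179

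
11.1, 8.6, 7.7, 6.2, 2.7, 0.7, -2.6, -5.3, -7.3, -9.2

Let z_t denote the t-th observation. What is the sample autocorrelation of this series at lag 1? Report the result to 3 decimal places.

Mean z̄ = (11.1 + 8.6 + 7.7 + 6.2 + 2.7 + 0.7 − 2.6 − 5.3 − 7.3 − 9.2)/10 = 1.2600
Numerator Σ_{t=1}^{9}(z_t−z̄)(z_{t+1}−z̄) = 330.7904
Denominator Σ(z_t−z̄)² = 459.5840
r_1 = 330.7904 / 459.5840 = 0.720

0.720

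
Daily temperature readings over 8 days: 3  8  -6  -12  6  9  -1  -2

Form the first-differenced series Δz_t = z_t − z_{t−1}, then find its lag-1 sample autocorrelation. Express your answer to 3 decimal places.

First differences Δz: 5, -14, -6, 18, 3, -10, -1
Mean of differences = -0.7143
Numerator Σ(Δz_t−Δz̄)(Δz_{t+1}−Δz̄) = -66.9388
Denominator Σ(Δz_t−Δz̄)² = 687.4286
r_1(Δz) = -66.9388 / 687.4286 = -0.097

-0.097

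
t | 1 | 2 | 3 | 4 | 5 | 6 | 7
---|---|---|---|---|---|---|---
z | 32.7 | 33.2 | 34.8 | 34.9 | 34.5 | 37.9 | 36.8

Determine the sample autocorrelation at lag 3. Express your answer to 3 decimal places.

Mean z̄ = (32.7 + 33.2 + 34.8 + 34.9 + 34.5 + 37.9 + 36.8)/7 = 34.9714
Deviations from mean: -2.2714, -1.7714, -0.1714, -0.0714, -0.4714, 2.9286, 1.8286
Numerator Σ_{t=1}^{4}(z_t−z̄)(z_{t+3}−z̄) = 0.3647
Denominator Σ(z_t−z̄)² = 20.4743
r_3 = 0.3647 / 20.4743 = 0.018

0.018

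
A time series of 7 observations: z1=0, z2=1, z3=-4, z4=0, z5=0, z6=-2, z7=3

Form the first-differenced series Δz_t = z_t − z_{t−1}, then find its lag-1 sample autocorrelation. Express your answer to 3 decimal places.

-0.486

First differences Δz: 1, -5, 4, 0, -2, 5
Mean of differences = 0.5000
Numerator Σ(Δz_t−Δz̄)(Δz_{t+1}−Δz̄) = -33.7500
Denominator Σ(Δz_t−Δz̄)² = 69.5000
r_1(Δz) = -33.7500 / 69.5000 = -0.486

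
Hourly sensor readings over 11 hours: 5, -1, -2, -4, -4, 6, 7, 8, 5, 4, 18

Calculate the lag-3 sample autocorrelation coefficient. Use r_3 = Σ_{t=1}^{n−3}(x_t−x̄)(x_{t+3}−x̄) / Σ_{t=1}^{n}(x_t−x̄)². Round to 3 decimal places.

0.050

Mean x̄ = (5 − 1 − 2 − 4 − 4 + 6 + 7 + 8 + 5 + 4 + 18)/11 = 3.8182
Numerator Σ_{t=1}^{8}(x_t−x̄)(x_{t+3}−x̄) = 20.6281
Denominator Σ(x_t−x̄)² = 415.6364
r_3 = 20.6281 / 415.6364 = 0.050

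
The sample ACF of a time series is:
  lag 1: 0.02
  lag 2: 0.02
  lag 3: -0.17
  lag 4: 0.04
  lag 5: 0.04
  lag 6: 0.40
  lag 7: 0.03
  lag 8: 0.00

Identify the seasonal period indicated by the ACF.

The largest autocorrelation is r_6 = 0.40; the remaining lags stay at or below 0.04.
The dominant spike at lag 6 indicates a seasonal period of 6.

6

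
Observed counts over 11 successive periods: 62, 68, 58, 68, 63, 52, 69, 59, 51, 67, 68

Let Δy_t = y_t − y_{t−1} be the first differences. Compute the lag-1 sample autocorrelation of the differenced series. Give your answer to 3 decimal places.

-0.500

First differences Δy: 6, -10, 10, -5, -11, 17, -10, -8, 16, 1
Mean of differences = 0.6000
Numerator Σ(Δy_t−Δȳ)(Δy_{t+1}−Δȳ) = -543.7600
Denominator Σ(Δy_t−Δȳ)² = 1088.4000
r_1(Δy) = -543.7600 / 1088.4000 = -0.500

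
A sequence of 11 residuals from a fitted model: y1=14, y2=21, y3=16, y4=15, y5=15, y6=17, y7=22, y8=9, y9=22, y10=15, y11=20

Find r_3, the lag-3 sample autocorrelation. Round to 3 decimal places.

Mean ȳ = (14 + 21 + 16 + 15 + 15 + 17 + 22 + 9 + 22 + 15 + 20)/11 = 16.9091
Numerator Σ_{t=1}^{8}(y_t−ȳ)(y_{t+3}−ȳ) = -30.6612
Denominator Σ(y_t−ȳ)² = 160.9091
r_3 = -30.6612 / 160.9091 = -0.191

-0.191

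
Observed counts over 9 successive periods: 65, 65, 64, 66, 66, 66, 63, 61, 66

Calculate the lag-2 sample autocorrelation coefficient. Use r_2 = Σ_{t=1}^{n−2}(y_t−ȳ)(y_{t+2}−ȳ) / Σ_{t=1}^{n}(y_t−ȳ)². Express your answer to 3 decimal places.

Mean ȳ = (65 + 65 + 64 + 66 + 66 + 66 + 63 + 61 + 66)/9 = 64.6667
Σ(y_t−ȳ)(y_{t+2}−ȳ) = (-0.2222) + (0.4444) + (-0.8889) + (1.7778) + (-2.2222) + (-4.8889) + (-2.2222) = -8.2222
Denominator Σ(y_t−ȳ)² = 24.0000
r_2 = -8.2222 / 24.0000 = -0.343

-0.343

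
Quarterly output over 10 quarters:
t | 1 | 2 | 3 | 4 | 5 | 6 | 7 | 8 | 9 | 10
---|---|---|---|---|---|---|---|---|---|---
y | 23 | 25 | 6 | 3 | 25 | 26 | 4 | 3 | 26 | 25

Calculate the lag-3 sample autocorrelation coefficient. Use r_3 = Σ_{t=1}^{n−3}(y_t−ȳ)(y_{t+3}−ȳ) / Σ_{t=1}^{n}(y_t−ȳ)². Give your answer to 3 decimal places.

-0.071

Mean ȳ = (23 + 25 + 6 + 3 + 25 + 26 + 4 + 3 + 26 + 25)/10 = 16.6000
Σ(y_t−ȳ)(y_{t+3}−ȳ) = (-87.0400) + (70.5600) + (-99.6400) + (171.3600) + (-114.2400) + (88.3600) + (-105.8400) = -76.4800
Denominator Σ(y_t−ȳ)² = 1070.4000
r_3 = -76.4800 / 1070.4000 = -0.071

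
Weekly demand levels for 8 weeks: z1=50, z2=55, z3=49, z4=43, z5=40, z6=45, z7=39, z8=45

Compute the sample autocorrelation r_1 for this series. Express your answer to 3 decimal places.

0.450

Mean z̄ = (50 + 55 + 49 + 43 + 40 + 45 + 39 + 45)/8 = 45.7500
Deviations from mean: 4.2500, 9.2500, 3.2500, -2.7500, -5.7500, -0.7500, -6.7500, -0.7500
Numerator Σ_{t=1}^{7}(z_t−z̄)(z_{t+1}−z̄) = 90.6875
Denominator Σ(z_t−z̄)² = 201.5000
r_1 = 90.6875 / 201.5000 = 0.450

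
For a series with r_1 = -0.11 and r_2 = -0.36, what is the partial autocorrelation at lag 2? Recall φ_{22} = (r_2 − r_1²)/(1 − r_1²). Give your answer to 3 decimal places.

φ_{22} = (r_2 − r_1²) / (1 − r_1²)
r_1² = (-0.11)² = 0.0121
Numerator = -0.36 − 0.0121 = -0.3721; denominator = 1 − 0.0121 = 0.9879
φ_{22} = -0.3721 / 0.9879 = -0.377

-0.377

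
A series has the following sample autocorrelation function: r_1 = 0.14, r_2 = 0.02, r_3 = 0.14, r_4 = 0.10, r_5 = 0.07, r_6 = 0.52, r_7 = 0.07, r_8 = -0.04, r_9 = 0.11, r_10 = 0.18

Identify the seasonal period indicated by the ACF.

6

The largest autocorrelation is r_6 = 0.52; the remaining lags stay at or below 0.18.
The dominant spike at lag 6 indicates a seasonal period of 6.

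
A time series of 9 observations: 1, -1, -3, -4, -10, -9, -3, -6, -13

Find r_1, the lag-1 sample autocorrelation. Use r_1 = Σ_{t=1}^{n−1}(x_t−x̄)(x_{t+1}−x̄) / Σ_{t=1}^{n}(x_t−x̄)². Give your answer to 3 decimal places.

Mean x̄ = (1 − 1 − 3 − 4 − 10 − 9 − 3 − 6 − 13)/9 = -5.3333
Numerator Σ_{t=1}^{8}(x_t−x̄)(x_{t+1}−x̄) = 46.5556
Denominator Σ(x_t−x̄)² = 166.0000
r_1 = 46.5556 / 166.0000 = 0.280

0.280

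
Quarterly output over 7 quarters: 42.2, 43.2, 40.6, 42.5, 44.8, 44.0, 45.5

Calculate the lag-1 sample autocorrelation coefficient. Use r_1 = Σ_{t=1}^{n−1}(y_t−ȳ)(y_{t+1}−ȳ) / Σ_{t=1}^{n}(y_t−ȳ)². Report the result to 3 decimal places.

Mean ȳ = (42.2 + 43.2 + 40.6 + 42.5 + 44.8 + 44.0 + 45.5)/7 = 43.2571
Σ(y_t−ȳ)(y_{t+1}−ȳ) = (0.0604) + (0.1518) + (2.0118) + (-1.1682) + (1.1461) + (1.6661) = 3.8682
Denominator Σ(y_t−ȳ)² = 16.7171
r_1 = 3.8682 / 16.7171 = 0.231

0.231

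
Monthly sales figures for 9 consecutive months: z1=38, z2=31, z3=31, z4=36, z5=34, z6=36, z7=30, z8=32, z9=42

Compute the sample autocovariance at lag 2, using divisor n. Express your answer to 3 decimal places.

-5.451

Mean z̄ = (38 + 31 + 31 + 36 + 34 + 36 + 30 + 32 + 42)/9 = 34.4444
Σ_{t=1}^{7}(z_t−z̄)(z_{t+2}−z̄) = -49.0617
γ_2 = -49.0617 / 9 = -5.451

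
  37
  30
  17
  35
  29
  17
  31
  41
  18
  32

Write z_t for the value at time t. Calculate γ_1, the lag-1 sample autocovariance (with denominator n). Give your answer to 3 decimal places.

-24.529

Mean z̄ = (37 + 30 + 17 + 35 + 29 + 17 + 31 + 41 + 18 + 32)/10 = 28.7000
Σ_{t=1}^{9}(z_t−z̄)(z_{t+1}−z̄) = -245.2900
γ_1 = -245.2900 / 10 = -24.529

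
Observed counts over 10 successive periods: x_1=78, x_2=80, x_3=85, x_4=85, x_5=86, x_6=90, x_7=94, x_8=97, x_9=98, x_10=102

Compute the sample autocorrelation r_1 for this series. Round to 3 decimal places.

0.676

Mean x̄ = (78 + 80 + 85 + 85 + 86 + 90 + 94 + 97 + 98 + 102)/10 = 89.5000
Numerator Σ_{t=1}^{9}(x_t−x̄)(x_{t+1}−x̄) = 392.2500
Denominator Σ(x_t−x̄)² = 580.5000
r_1 = 392.2500 / 580.5000 = 0.676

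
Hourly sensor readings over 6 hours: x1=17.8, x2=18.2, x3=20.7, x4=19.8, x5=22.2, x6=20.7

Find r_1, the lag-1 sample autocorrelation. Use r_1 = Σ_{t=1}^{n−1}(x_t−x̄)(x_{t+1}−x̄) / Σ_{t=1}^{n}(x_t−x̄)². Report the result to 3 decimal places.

Mean x̄ = (17.8 + 18.2 + 20.7 + 19.8 + 22.2 + 20.7)/6 = 19.9000
Σ(x_t−x̄)(x_{t+1}−x̄) = (3.5700) + (-1.3600) + (-0.0800) + (-0.2300) + (1.8400) = 3.7400
Denominator Σ(x_t−x̄)² = 13.8800
r_1 = 3.7400 / 13.8800 = 0.269

0.269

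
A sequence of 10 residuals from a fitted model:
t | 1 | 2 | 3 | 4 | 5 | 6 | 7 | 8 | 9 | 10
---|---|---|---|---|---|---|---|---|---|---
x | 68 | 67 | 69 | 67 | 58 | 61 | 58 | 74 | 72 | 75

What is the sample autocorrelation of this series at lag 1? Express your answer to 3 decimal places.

Mean x̄ = (68 + 67 + 69 + 67 + 58 + 61 + 58 + 74 + 72 + 75)/10 = 66.9000
Numerator Σ_{t=1}^{9}(x_t−x̄)(x_{t+1}−x̄) = 118.9900
Denominator Σ(x_t−x̄)² = 340.9000
r_1 = 118.9900 / 340.9000 = 0.349

0.349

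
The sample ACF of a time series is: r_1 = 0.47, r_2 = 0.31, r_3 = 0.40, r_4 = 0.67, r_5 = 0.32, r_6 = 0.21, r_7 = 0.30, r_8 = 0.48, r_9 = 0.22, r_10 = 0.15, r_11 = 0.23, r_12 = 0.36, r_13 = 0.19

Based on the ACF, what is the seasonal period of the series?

The largest autocorrelation is r_4 = 0.67, with a weaker echo at lag 8 (0.48); the remaining lags stay at or below 0.47. The elevated value at lag 1 (0.47), dropping to 0.31 at lag 2, reflects decaying short-term dependence rather than seasonality.
The dominant spike at lag 4 indicates a seasonal period of 4.

4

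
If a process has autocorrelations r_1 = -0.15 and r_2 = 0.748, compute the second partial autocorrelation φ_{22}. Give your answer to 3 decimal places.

φ_{22} = (r_2 − r_1²) / (1 − r_1²)
r_1² = (-0.15)² = 0.0225
Numerator = 0.748 − 0.0225 = 0.7255; denominator = 1 − 0.0225 = 0.9775
φ_{22} = 0.7255 / 0.9775 = 0.742

0.742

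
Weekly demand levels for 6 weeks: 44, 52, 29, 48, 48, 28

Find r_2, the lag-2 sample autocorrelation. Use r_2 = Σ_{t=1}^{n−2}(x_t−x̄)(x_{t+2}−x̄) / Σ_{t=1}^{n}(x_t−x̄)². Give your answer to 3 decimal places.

-0.245

Mean x̄ = (44 + 52 + 29 + 48 + 48 + 28)/6 = 41.5000
Deviations from mean: 2.5000, 10.5000, -12.5000, 6.5000, 6.5000, -13.5000
Numerator Σ_{t=1}^{4}(x_t−x̄)(x_{t+2}−x̄) = -132.0000
Denominator Σ(x_t−x̄)² = 539.5000
r_2 = -132.0000 / 539.5000 = -0.245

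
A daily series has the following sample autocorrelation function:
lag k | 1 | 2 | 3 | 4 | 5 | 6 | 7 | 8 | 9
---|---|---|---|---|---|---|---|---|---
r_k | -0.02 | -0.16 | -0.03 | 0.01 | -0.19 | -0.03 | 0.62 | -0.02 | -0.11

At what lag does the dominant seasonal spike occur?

7

The largest autocorrelation is r_7 = 0.62; the remaining lags stay at or below 0.01.
The dominant spike at lag 7 indicates a seasonal period of 7.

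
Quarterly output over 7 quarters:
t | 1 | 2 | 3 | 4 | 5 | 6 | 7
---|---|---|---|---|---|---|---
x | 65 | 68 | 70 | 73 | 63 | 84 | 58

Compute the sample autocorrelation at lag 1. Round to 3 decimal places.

Mean x̄ = (65 + 68 + 70 + 73 + 63 + 84 + 58)/7 = 68.7143
Deviations from mean: -3.7143, -0.7143, 1.2857, 4.2857, -5.7143, 15.2857, -10.7143
Numerator Σ_{t=1}^{6}(x_t−x̄)(x_{t+1}−x̄) = -268.3673
Denominator Σ(x_t−x̄)² = 415.4286
r_1 = -268.3673 / 415.4286 = -0.646

-0.646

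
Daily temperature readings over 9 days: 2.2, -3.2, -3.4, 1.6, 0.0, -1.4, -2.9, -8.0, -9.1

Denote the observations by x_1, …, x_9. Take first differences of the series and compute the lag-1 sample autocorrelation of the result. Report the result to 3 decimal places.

0.013

First differences Δx: -5.4, -0.2, 5.0, -1.6, -1.4, -1.5, -5.1, -1.1
Mean of differences = -1.4125
Numerator Σ(Δx_t−Δx̄)(Δx_{t+1}−Δx̄) = 0.9048
Denominator Σ(Δx_t−Δx̄)² = 72.2288
r_1(Δx) = 0.9048 / 72.2288 = 0.013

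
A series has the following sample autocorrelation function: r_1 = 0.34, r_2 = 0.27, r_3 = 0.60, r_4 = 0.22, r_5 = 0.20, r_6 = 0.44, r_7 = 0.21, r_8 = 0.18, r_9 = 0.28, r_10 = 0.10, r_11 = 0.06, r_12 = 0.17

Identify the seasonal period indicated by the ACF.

The largest autocorrelation is r_3 = 0.60, with a weaker echo at lag 6 (0.44); the remaining lags stay at or below 0.34. The elevated value at lag 1 (0.34), dropping to 0.27 at lag 2, reflects decaying short-term dependence rather than seasonality.
The dominant spike at lag 3 indicates a seasonal period of 3.

3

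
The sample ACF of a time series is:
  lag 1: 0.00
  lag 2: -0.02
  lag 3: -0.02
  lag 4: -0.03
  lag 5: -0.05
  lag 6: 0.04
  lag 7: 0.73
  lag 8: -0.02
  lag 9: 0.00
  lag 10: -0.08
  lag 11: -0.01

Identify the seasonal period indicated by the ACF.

The largest autocorrelation is r_7 = 0.73; the remaining lags stay at or below 0.04.
The dominant spike at lag 7 indicates a seasonal period of 7.

7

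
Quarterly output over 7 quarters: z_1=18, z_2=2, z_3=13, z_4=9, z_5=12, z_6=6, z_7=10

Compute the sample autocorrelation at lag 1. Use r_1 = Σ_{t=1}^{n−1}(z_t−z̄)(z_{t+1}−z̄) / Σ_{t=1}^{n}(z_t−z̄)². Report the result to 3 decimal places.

Mean z̄ = (18 + 2 + 13 + 9 + 12 + 6 + 10)/7 = 10.0000
Deviations from mean: 8.0000, -8.0000, 3.0000, -1.0000, 2.0000, -4.0000, 0.0000
Σ(z_t−z̄)(z_{t+1}−z̄) = (-64.0000) + (-24.0000) + (-3.0000) + (-2.0000) + (-8.0000) + (0.0000) = -101.0000
Denominator Σ(z_t−z̄)² = 158.0000
r_1 = -101.0000 / 158.0000 = -0.639

-0.639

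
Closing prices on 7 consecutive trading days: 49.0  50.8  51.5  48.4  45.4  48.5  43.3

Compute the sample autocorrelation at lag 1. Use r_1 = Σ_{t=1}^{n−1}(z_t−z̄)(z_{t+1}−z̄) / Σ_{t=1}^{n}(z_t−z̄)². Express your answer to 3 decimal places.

Mean z̄ = (49.0 + 50.8 + 51.5 + 48.4 + 45.4 + 48.5 + 43.3)/7 = 48.1286
Deviations from mean: 0.8714, 2.6714, 3.3714, 0.2714, -2.7286, 0.3714, -4.8286
Numerator Σ_{t=1}^{6}(z_t−z̄)(z_{t+1}−z̄) = 8.7020
Denominator Σ(z_t−z̄)² = 50.2343
r_1 = 8.7020 / 50.2343 = 0.173

0.173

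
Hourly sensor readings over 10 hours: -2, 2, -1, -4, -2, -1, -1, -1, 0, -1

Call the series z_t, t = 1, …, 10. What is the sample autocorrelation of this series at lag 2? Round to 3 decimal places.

Mean z̄ = (-2 + 2 − 1 − 4 − 2 − 1 − 1 − 1 + 0 − 1)/10 = -1.1000
Numerator Σ_{t=1}^{8}(z_t−z̄)(z_{t+2}−z̄) = -9.4200
Denominator Σ(z_t−z̄)² = 20.9000
r_2 = -9.4200 / 20.9000 = -0.451

-0.451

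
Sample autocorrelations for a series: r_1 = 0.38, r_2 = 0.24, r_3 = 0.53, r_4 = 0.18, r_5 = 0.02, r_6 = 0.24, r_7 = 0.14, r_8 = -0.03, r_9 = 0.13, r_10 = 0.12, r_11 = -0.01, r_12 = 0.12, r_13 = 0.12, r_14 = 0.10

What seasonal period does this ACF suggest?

The largest autocorrelation is r_3 = 0.53; the remaining lags stay at or below 0.38. The elevated value at lag 1 (0.38), dropping to 0.24 at lag 2, reflects decaying short-term dependence rather than seasonality.
The dominant spike at lag 3 indicates a seasonal period of 3.

3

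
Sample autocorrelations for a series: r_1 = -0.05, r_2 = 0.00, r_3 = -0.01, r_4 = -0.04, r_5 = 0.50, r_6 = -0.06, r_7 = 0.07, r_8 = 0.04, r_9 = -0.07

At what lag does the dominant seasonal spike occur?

5

The largest autocorrelation is r_5 = 0.50; the remaining lags stay at or below 0.07.
The dominant spike at lag 5 indicates a seasonal period of 5.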